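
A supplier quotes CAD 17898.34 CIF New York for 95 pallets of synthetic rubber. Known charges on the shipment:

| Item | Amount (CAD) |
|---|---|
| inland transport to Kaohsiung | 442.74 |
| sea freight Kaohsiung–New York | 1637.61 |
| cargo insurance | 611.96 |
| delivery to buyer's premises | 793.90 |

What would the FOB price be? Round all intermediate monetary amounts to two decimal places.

FOB price: CAD 15648.77

Not relevant to the conversion: inland to port — on the seller under both CIF and FOB; already in the CIF price and stays in the FOB price. delivery — on the buyer under both terms; not part of either seller's price.
From CIF to FOB, the seller no longer bears: freight, insurance.
FOB price = 17898.34 − 1637.61 − 611.96 = 15648.77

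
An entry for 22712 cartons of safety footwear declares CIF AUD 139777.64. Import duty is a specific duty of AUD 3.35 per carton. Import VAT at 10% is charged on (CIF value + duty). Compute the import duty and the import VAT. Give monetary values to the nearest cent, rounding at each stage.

Import duty = 22712 × 3.35 = 76085.20
VAT base = CIF + duty = 139777.64 + 76085.20 = 215862.84
Import VAT = 215862.84 × 10% = 21586.28

Import duty: AUD 76085.20; import VAT: AUD 21586.28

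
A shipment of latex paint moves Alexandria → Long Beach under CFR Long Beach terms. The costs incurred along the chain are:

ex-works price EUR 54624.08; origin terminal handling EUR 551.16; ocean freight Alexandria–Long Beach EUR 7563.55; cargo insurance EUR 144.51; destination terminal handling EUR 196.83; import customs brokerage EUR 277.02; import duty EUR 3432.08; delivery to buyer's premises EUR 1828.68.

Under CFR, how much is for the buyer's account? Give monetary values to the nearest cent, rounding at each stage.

Buyer's account: EUR 5879.12

CFR: the seller pays costs through ocean freight to the destination port, but not insurance.
Seller's account: goods 54624.08 + origin terminal 551.16 + freight 7563.55 = 62738.79
Buyer's account: insurance 144.51 + destination terminal 196.83 + brokerage 277.02 + duty 3432.08 + delivery 1828.68 = 5879.12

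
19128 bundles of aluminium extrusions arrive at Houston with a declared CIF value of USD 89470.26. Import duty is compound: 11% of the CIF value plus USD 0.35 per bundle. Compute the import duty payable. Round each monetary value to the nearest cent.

Import duty: USD 16536.53

Ad valorem component: 89470.26 × 11% = 9841.73
Specific component: 19128 × 0.35 = 6694.80
Import duty = 9841.73 + 6694.80 = 16536.53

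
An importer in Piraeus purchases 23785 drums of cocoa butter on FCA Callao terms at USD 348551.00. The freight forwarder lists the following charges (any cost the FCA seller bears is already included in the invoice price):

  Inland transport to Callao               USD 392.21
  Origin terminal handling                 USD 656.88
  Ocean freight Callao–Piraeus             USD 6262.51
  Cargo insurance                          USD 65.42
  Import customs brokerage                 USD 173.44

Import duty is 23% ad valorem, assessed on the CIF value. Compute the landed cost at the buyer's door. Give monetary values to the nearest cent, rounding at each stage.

Total landed cost: USD 437482.49

FCA: the seller delivers export-cleared goods to the carrier; the buyer bears costs from that point.
Already in the invoice (seller's account under FCA): inland to port — exclude.
CIF value = FCA price + origin terminal + freight + insurance = 348551.00 + 656.88 + 6262.51 + 65.42 = 355535.81
Import duty = 355535.81 × 23% = 81773.24
Buyer bears: origin terminal 656.88 + freight 6262.51 + insurance 65.42 + brokerage 173.44 + duty 81773.24 = 88931.49
Landed cost = invoice 348551.00 + 88931.49 = 437482.49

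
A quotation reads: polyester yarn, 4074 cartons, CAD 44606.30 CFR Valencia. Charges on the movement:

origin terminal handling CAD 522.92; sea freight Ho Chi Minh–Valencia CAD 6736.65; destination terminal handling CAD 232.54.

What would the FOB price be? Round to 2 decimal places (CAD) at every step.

FOB price: CAD 37869.65

Not relevant to the conversion: origin terminal — on the seller under both CFR and FOB; already in the CFR price and stays in the FOB price. destination terminal — on the buyer under both terms; not part of either seller's price.
From CFR to FOB, the seller no longer bears: freight.
FOB price = 44606.30 − 6736.65 = 37869.65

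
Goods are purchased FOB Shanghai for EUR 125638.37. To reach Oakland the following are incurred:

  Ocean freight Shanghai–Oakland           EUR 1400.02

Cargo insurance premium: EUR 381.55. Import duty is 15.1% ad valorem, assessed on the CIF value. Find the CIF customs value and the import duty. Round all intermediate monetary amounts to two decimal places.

CIF value: EUR 127419.94; import duty: EUR 19240.41

CIF = FOB price + freight + insurance
CIF = 125638.37 + 1400.02 + 381.55 = 127419.94
Import duty = 127419.94 × 15.1% = 19240.41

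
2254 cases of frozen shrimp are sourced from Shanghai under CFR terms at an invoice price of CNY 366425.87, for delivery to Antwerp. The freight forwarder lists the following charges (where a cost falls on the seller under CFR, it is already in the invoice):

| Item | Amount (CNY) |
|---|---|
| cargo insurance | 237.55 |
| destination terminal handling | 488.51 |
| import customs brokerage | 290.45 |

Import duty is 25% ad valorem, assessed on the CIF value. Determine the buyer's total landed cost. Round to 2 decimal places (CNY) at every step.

CFR: the seller pays costs through ocean freight to the destination port, but not insurance.
CIF value = CFR price + insurance = 366425.87 + 237.55 = 366663.42
Import duty = 366663.42 × 25% = 91665.86
Buyer bears: insurance 237.55 + destination terminal 488.51 + brokerage 290.45 + duty 91665.86 = 92682.37
Landed cost = invoice 366425.87 + 92682.37 = 459108.24

Total landed cost: CNY 459108.24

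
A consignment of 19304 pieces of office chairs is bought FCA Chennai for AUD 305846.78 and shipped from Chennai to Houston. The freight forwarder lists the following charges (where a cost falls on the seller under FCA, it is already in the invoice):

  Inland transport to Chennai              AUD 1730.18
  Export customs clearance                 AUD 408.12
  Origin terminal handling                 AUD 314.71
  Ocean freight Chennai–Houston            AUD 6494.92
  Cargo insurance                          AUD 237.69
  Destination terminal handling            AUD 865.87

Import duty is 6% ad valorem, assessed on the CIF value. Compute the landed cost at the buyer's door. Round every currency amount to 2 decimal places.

Total landed cost: AUD 332533.62

FCA: the seller delivers export-cleared goods to the carrier; the buyer bears costs from that point.
Already in the invoice (seller's account under FCA): inland to port, export clearance — exclude.
CIF value = FCA price + origin terminal + freight + insurance = 305846.78 + 314.71 + 6494.92 + 237.69 = 312894.10
Import duty = 312894.10 × 6% = 18773.65
Buyer bears: origin terminal 314.71 + freight 6494.92 + insurance 237.69 + destination terminal 865.87 + duty 18773.65 = 26686.84
Landed cost = invoice 305846.78 + 26686.84 = 332533.62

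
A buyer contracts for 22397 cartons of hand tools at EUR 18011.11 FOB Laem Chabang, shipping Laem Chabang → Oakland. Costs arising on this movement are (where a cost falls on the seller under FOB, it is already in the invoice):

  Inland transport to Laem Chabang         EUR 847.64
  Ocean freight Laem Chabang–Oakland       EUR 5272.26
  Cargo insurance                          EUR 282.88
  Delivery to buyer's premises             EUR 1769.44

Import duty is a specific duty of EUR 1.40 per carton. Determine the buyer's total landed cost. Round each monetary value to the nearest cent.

FOB: the seller bears costs until goods are on board at the origin port; the buyer bears freight, insurance and all costs thereafter.
Already in the invoice (seller's account under FOB): inland to port — exclude.
CIF value = FOB price + freight + insurance = 18011.11 + 5272.26 + 282.88 = 23566.25
Import duty = 22397 × 1.40 = 31355.80
Buyer bears: freight 5272.26 + insurance 282.88 + delivery 1769.44 + duty 31355.80 = 38680.38
Landed cost = invoice 18011.11 + 38680.38 = 56691.49

Total landed cost: EUR 56691.49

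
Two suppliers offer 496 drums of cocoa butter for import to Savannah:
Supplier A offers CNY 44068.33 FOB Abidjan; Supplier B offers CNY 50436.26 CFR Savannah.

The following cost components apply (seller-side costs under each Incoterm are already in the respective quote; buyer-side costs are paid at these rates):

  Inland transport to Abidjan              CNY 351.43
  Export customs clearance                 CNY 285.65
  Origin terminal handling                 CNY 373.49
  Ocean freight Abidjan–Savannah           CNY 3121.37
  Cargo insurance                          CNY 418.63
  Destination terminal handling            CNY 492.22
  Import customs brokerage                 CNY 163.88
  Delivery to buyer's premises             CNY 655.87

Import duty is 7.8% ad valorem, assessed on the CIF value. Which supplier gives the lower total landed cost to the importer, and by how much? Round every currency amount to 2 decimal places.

Supplier A (FOB):
CIF value = FOB price + freight + insurance = 44068.33 + 3121.37 + 418.63 = 47608.33
Import duty = 47608.33 × 7.8% = 3713.45
Buyer bears (A): 3121.37 + 418.63 + 492.22 + 163.88 + 655.87 = 4851.97
Landed cost (A) = invoice 44068.33 + 4851.97 + duty 3713.45 = 52633.75
Supplier B (CFR):
CIF value = CFR price + insurance = 50436.26 + 418.63 = 50854.89
Import duty = 50854.89 × 7.8% = 3966.68
Buyer bears (B): 418.63 + 492.22 + 163.88 + 655.87 = 1730.60
Landed cost (B) = invoice 50436.26 + 1730.60 + duty 3966.68 = 56133.54
Difference = |52633.75 − 56133.54| = 3499.79

Supplier A is cheaper by CNY 3499.79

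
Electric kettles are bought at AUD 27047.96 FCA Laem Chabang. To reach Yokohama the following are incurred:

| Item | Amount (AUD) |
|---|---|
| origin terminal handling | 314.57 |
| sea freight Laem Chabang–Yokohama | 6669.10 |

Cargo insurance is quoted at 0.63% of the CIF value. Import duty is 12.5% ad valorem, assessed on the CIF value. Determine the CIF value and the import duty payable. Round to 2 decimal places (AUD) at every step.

CIF value: AUD 34247.39; import duty: AUD 4280.92

Let C be the CIF value. C = FCA price + pre-shipment costs + freight + 0.63% × C
C − 0.63% × C = 27047.96 + 314.57 + 6669.10
0.9937 × C = 34031.63
C = 34031.63 / 0.9937 = 34247.39
Insurance premium = 0.63% × 34247.39 = 215.76
Import duty = 34247.39 × 12.5% = 4280.92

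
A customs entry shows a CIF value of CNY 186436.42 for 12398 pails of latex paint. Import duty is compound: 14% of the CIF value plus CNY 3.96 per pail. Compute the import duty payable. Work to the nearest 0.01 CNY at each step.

Import duty: CNY 75197.18

Ad valorem component: 186436.42 × 14% = 26101.10
Specific component: 12398 × 3.96 = 49096.08
Import duty = 26101.10 + 49096.08 = 75197.18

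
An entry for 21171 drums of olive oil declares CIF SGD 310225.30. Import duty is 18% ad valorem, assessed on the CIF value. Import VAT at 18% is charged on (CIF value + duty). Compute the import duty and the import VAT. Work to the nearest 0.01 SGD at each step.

Import duty: SGD 55840.55; import VAT: SGD 65891.85

Import duty = 310225.30 × 18% = 55840.55
VAT base = CIF + duty = 310225.30 + 55840.55 = 366065.85
Import VAT = 366065.85 × 18% = 65891.85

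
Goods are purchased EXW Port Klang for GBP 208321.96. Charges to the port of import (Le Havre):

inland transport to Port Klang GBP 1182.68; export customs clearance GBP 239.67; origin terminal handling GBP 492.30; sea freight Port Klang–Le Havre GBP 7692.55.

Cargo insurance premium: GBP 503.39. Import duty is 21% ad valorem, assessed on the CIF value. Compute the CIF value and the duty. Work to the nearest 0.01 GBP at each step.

CIF value: GBP 218432.55; import duty: GBP 45870.84

CIF = EXW price + pre-shipment costs + freight + insurance
CIF = 208321.96 + 1182.68 + 239.67 + 492.30 + 7692.55 + 503.39 = 218432.55
Import duty = 218432.55 × 21% = 45870.84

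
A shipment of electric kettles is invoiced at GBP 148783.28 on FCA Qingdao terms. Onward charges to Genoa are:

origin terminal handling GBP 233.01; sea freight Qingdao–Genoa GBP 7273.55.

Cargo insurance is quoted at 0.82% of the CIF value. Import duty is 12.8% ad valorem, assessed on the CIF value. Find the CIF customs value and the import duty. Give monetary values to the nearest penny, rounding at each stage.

Let C be the CIF value. C = FCA price + pre-shipment costs + freight + 0.82% × C
C − 0.82% × C = 148783.28 + 233.01 + 7273.55
0.9918 × C = 156289.84
C = 156289.84 / 0.9918 = 157582.01
Insurance premium = 0.82% × 157582.01 = 1292.17
Import duty = 157582.01 × 12.8% = 20170.50

CIF value: GBP 157582.01; import duty: GBP 20170.50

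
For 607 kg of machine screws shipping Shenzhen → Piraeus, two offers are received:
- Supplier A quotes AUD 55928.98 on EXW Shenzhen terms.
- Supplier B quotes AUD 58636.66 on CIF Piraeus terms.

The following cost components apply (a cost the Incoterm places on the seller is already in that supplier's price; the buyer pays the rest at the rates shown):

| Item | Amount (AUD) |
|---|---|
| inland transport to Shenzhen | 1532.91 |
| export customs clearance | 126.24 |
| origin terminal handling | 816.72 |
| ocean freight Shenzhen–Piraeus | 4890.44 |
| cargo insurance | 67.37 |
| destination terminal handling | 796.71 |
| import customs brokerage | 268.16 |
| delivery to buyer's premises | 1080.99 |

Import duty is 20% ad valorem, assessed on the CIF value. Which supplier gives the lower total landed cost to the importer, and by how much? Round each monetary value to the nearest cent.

Supplier B is cheaper by AUD 5671.20

Supplier A (EXW):
CIF value = EXW price + inland to port + export clearance + origin terminal + freight + insurance = 55928.98 + 1532.91 + 126.24 + 816.72 + 4890.44 + 67.37 = 63362.66
Import duty = 63362.66 × 20% = 12672.53
Buyer bears (A): 1532.91 + 126.24 + 816.72 + 4890.44 + 67.37 + 796.71 + 268.16 + 1080.99 = 9579.54
Landed cost (A) = invoice 55928.98 + 9579.54 + duty 12672.53 = 78181.05
Supplier B (CIF):
The CIF price already equals the CIF value: 58636.66
Import duty = 58636.66 × 20% = 11727.33
Buyer bears (B): 796.71 + 268.16 + 1080.99 = 2145.86
Landed cost (B) = invoice 58636.66 + 2145.86 + duty 11727.33 = 72509.85
Difference = |78181.05 − 72509.85| = 5671.20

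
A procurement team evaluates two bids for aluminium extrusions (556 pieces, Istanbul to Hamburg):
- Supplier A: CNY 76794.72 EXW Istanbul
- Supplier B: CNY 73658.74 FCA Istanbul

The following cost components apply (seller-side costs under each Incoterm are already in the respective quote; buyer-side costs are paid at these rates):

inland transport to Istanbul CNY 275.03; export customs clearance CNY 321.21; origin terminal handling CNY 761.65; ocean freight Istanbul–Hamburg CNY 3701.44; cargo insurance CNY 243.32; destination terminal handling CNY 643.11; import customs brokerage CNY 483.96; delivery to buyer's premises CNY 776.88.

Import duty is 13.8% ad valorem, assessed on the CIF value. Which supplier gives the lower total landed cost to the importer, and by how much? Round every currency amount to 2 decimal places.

Supplier A (EXW):
CIF value = EXW price + inland to port + export clearance + origin terminal + freight + insurance = 76794.72 + 275.03 + 321.21 + 761.65 + 3701.44 + 243.32 = 82097.37
Import duty = 82097.37 × 13.8% = 11329.44
Buyer bears (A): 275.03 + 321.21 + 761.65 + 3701.44 + 243.32 + 643.11 + 483.96 + 776.88 = 7206.60
Landed cost (A) = invoice 76794.72 + 7206.60 + duty 11329.44 = 95330.76
Supplier B (FCA):
CIF value = FCA price + origin terminal + freight + insurance = 73658.74 + 761.65 + 3701.44 + 243.32 = 78365.15
Import duty = 78365.15 × 13.8% = 10814.39
Buyer bears (B): 761.65 + 3701.44 + 243.32 + 643.11 + 483.96 + 776.88 = 6610.36
Landed cost (B) = invoice 73658.74 + 6610.36 + duty 10814.39 = 91083.49
Difference = |95330.76 − 91083.49| = 4247.27

Supplier B is cheaper by CNY 4247.27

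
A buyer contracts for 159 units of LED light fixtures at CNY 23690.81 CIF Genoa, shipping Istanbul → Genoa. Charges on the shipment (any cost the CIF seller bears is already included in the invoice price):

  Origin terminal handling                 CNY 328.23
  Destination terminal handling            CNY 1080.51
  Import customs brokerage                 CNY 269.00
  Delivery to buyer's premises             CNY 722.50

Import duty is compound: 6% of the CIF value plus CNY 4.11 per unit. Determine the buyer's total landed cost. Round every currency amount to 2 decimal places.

Total landed cost: CNY 27837.76

CIF: the seller pays costs through ocean freight and marine insurance to the destination port.
Already in the invoice (seller's account under CIF): origin terminal — exclude.
The CIF price already equals the CIF value: 23690.81
Ad valorem component: 23690.81 × 6% = 1421.45
Specific component: 159 × 4.11 = 653.49
Import duty = 1421.45 + 653.49 = 2074.94
Buyer bears: destination terminal 1080.51 + brokerage 269.00 + delivery 722.50 + duty 2074.94 = 4146.95
Landed cost = invoice 23690.81 + 4146.95 = 27837.76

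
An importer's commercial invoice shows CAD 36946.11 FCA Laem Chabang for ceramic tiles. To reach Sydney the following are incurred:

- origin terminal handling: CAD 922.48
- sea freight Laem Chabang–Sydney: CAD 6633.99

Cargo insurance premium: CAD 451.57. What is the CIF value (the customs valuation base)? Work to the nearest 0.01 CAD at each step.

CIF = FCA price + pre-shipment costs + freight + insurance
CIF = 36946.11 + 922.48 + 6633.99 + 451.57 = 44954.15

CIF value: CAD 44954.15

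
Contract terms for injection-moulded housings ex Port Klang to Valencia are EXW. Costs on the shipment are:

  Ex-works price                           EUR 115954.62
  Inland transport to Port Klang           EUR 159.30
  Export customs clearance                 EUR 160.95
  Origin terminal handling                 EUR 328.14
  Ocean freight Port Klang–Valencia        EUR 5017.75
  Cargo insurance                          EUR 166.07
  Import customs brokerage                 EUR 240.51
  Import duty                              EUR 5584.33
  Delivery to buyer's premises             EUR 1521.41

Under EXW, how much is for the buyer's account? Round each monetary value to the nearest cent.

EXW: the seller makes goods available at their premises; the buyer bears all onward costs.
Seller's account: goods 115954.62 = 115954.62
Buyer's account: inland to port 159.30 + export clearance 160.95 + origin terminal 328.14 + freight 5017.75 + insurance 166.07 + brokerage 240.51 + duty 5584.33 + delivery 1521.41 = 13178.46

Buyer's account: EUR 13178.46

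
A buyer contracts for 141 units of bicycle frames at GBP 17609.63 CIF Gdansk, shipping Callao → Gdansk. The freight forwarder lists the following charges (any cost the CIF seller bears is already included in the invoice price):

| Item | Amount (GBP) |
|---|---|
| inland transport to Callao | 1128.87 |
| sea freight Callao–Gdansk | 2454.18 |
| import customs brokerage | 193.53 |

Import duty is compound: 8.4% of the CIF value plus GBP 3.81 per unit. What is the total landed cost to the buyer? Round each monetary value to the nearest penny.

CIF: the seller pays costs through ocean freight and marine insurance to the destination port.
Already in the invoice (seller's account under CIF): inland to port, freight — exclude.
The CIF price already equals the CIF value: 17609.63
Ad valorem component: 17609.63 × 8.4% = 1479.21
Specific component: 141 × 3.81 = 537.21
Import duty = 1479.21 + 537.21 = 2016.42
Buyer bears: brokerage 193.53 + duty 2016.42 = 2209.95
Landed cost = invoice 17609.63 + 2209.95 = 19819.58

Total landed cost: GBP 19819.58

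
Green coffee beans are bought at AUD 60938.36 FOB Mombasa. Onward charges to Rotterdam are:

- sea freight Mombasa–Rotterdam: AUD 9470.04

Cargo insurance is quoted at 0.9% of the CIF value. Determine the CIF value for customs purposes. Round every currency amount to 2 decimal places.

Let C be the CIF value. C = FOB price + freight + 0.9% × C
C − 0.9% × C = 60938.36 + 9470.04
0.991 × C = 70408.40
C = 70408.40 / 0.991 = 71047.83
Insurance premium = 0.9% × 71047.83 = 639.43

CIF value: AUD 71047.83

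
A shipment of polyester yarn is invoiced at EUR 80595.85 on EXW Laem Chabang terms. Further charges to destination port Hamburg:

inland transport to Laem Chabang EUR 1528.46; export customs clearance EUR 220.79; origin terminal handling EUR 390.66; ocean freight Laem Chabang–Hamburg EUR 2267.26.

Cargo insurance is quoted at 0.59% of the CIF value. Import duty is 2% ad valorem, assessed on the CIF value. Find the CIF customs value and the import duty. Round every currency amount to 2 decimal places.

CIF value: EUR 85507.51; import duty: EUR 1710.15

Let C be the CIF value. C = EXW price + pre-shipment costs + freight + 0.59% × C
C − 0.59% × C = 80595.85 + 1528.46 + 220.79 + 390.66 + 2267.26
0.9941 × C = 85003.02
C = 85003.02 / 0.9941 = 85507.51
Insurance premium = 0.59% × 85507.51 = 504.49
Import duty = 85507.51 × 2% = 1710.15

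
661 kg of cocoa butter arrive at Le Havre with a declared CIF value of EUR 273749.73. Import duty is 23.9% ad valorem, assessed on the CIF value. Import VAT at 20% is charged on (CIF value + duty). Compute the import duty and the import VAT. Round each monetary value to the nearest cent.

Import duty: EUR 65426.19; import VAT: EUR 67835.18

Import duty = 273749.73 × 23.9% = 65426.19
VAT base = CIF + duty = 273749.73 + 65426.19 = 339175.92
Import VAT = 339175.92 × 20% = 67835.18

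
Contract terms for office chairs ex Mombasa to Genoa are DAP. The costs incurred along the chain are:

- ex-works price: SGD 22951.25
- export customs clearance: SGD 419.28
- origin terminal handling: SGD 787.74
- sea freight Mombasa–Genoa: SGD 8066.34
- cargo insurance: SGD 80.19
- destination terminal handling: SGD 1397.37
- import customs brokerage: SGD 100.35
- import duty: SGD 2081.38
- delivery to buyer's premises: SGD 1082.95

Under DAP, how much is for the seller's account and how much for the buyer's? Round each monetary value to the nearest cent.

Seller: SGD 34785.12; buyer: SGD 2181.73

DAP: the seller bears all costs to the named destination except import duty and clearance.
Seller's account: goods 22951.25 + export clearance 419.28 + origin terminal 787.74 + freight 8066.34 + insurance 80.19 + destination terminal 1397.37 + delivery 1082.95 = 34785.12
Buyer's account: brokerage 100.35 + duty 2081.38 = 2181.73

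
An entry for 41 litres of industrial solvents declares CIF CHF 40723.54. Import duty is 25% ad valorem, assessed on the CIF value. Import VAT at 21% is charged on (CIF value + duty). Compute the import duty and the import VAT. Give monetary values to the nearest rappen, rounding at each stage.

Import duty = 40723.54 × 25% = 10180.89
VAT base = CIF + duty = 40723.54 + 10180.89 = 50904.43
Import VAT = 50904.43 × 21% = 10689.93

Import duty: CHF 10180.89; import VAT: CHF 10689.93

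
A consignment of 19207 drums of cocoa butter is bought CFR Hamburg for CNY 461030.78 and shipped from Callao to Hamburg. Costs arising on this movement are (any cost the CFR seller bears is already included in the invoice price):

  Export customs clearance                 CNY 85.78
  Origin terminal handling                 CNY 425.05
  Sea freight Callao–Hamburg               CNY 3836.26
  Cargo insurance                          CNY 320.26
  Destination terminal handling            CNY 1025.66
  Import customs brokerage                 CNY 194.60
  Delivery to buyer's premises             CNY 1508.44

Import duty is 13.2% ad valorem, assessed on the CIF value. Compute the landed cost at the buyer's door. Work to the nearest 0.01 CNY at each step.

Total landed cost: CNY 524978.08

CFR: the seller pays costs through ocean freight to the destination port, but not insurance.
Already in the invoice (seller's account under CFR): export clearance, origin terminal, freight — exclude.
CIF value = CFR price + insurance = 461030.78 + 320.26 = 461351.04
Import duty = 461351.04 × 13.2% = 60898.34
Buyer bears: insurance 320.26 + destination terminal 1025.66 + brokerage 194.60 + delivery 1508.44 + duty 60898.34 = 63947.30
Landed cost = invoice 461030.78 + 63947.30 = 524978.08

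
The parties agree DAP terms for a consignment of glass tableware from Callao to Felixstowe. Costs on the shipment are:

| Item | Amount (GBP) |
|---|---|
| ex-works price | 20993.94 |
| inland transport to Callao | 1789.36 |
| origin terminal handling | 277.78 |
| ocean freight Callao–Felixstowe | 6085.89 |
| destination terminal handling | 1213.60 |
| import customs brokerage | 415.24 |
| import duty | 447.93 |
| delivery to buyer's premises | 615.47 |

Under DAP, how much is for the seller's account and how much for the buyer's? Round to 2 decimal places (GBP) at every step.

DAP: the seller bears all costs to the named destination except import duty and clearance.
Seller's account: goods 20993.94 + inland to port 1789.36 + origin terminal 277.78 + freight 6085.89 + destination terminal 1213.60 + delivery 615.47 = 30976.04
Buyer's account: brokerage 415.24 + duty 447.93 = 863.17

Seller: GBP 30976.04; buyer: GBP 863.17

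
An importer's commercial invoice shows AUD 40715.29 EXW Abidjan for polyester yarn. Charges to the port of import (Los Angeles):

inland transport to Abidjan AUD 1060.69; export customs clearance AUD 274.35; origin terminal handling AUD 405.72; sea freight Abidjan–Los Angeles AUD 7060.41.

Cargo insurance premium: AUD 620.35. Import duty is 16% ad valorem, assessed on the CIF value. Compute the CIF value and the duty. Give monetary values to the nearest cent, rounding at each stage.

CIF = EXW price + pre-shipment costs + freight + insurance
CIF = 40715.29 + 1060.69 + 274.35 + 405.72 + 7060.41 + 620.35 = 50136.81
Import duty = 50136.81 × 16% = 8021.89

CIF value: AUD 50136.81; import duty: AUD 8021.89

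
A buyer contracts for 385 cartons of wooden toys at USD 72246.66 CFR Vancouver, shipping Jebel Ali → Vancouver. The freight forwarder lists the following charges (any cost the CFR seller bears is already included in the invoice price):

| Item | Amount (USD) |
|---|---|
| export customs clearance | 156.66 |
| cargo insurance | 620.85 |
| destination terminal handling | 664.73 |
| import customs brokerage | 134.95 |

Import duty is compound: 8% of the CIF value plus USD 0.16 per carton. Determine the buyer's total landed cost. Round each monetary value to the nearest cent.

CFR: the seller pays costs through ocean freight to the destination port, but not insurance.
Already in the invoice (seller's account under CFR): export clearance — exclude.
CIF value = CFR price + insurance = 72246.66 + 620.85 = 72867.51
Ad valorem component: 72867.51 × 8% = 5829.40
Specific component: 385 × 0.16 = 61.60
Import duty = 5829.40 + 61.60 = 5891.00
Buyer bears: insurance 620.85 + destination terminal 664.73 + brokerage 134.95 + duty 5891.00 = 7311.53
Landed cost = invoice 72246.66 + 7311.53 = 79558.19

Total landed cost: USD 79558.19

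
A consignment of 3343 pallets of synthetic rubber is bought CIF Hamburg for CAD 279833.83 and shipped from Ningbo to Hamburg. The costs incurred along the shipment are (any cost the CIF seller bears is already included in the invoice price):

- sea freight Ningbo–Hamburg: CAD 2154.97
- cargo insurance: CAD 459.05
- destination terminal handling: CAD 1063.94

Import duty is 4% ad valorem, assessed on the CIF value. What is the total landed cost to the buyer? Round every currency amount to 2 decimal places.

CIF: the seller pays costs through ocean freight and marine insurance to the destination port.
Already in the invoice (seller's account under CIF): freight, insurance — exclude.
The CIF price already equals the CIF value: 279833.83
Import duty = 279833.83 × 4% = 11193.35
Buyer bears: destination terminal 1063.94 + duty 11193.35 = 12257.29
Landed cost = invoice 279833.83 + 12257.29 = 292091.12

Total landed cost: CAD 292091.12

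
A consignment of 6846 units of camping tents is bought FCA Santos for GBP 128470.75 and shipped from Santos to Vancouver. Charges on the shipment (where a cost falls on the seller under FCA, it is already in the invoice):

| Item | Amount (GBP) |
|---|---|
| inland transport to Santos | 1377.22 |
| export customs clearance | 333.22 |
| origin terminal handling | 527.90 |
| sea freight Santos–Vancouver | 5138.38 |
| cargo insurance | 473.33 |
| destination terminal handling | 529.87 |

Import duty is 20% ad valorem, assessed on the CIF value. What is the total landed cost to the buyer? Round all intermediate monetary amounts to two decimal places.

Total landed cost: GBP 162062.30

FCA: the seller delivers export-cleared goods to the carrier; the buyer bears costs from that point.
Already in the invoice (seller's account under FCA): inland to port, export clearance — exclude.
CIF value = FCA price + origin terminal + freight + insurance = 128470.75 + 527.90 + 5138.38 + 473.33 = 134610.36
Import duty = 134610.36 × 20% = 26922.07
Buyer bears: origin terminal 527.90 + freight 5138.38 + insurance 473.33 + destination terminal 529.87 + duty 26922.07 = 33591.55
Landed cost = invoice 128470.75 + 33591.55 = 162062.30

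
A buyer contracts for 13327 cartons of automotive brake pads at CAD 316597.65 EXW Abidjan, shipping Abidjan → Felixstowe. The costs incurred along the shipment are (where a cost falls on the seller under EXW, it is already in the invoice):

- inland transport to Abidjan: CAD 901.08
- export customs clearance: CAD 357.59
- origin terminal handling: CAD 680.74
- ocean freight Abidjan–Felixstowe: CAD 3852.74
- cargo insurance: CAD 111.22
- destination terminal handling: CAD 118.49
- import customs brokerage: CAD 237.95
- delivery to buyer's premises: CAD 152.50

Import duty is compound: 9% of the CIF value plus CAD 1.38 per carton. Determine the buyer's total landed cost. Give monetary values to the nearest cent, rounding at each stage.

EXW: the seller makes goods available at their premises; the buyer bears all onward costs.
CIF value = EXW price + inland to port + export clearance + origin terminal + freight + insurance = 316597.65 + 901.08 + 357.59 + 680.74 + 3852.74 + 111.22 = 322501.02
Ad valorem component: 322501.02 × 9% = 29025.09
Specific component: 13327 × 1.38 = 18391.26
Import duty = 29025.09 + 18391.26 = 47416.35
Buyer bears: inland to port 901.08 + export clearance 357.59 + origin terminal 680.74 + freight 3852.74 + insurance 111.22 + destination terminal 118.49 + brokerage 237.95 + delivery 152.50 + duty 47416.35 = 53828.66
Landed cost = invoice 316597.65 + 53828.66 = 370426.31

Total landed cost: CAD 370426.31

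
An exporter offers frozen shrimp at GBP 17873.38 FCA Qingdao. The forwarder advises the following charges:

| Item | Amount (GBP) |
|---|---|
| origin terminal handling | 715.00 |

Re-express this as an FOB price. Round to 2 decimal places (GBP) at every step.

From FCA to FOB, the seller additionally bears: origin terminal.
FOB price = 17873.38 + 715.00 = 18588.38

FOB price: GBP 18588.38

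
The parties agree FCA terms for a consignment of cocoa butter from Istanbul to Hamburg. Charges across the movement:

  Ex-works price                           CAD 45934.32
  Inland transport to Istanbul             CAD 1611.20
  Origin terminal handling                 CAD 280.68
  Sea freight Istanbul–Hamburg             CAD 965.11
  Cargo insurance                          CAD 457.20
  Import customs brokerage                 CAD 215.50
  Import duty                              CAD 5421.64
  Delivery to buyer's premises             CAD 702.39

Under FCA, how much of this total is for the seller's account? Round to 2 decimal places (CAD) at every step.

Seller's account: CAD 47545.52

FCA: the seller delivers export-cleared goods to the carrier; the buyer bears costs from that point.
Seller's account: goods 45934.32 + inland to port 1611.20 = 47545.52
Buyer's account: origin terminal 280.68 + freight 965.11 + insurance 457.20 + brokerage 215.50 + duty 5421.64 + delivery 702.39 = 8042.52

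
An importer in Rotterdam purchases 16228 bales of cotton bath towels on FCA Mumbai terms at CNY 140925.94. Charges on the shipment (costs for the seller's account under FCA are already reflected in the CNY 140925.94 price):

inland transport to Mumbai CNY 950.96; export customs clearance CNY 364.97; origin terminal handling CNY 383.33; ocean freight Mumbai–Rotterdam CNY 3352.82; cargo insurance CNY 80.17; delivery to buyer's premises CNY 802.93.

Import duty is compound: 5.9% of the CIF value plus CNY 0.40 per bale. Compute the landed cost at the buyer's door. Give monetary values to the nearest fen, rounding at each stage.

FCA: the seller delivers export-cleared goods to the carrier; the buyer bears costs from that point.
Already in the invoice (seller's account under FCA): inland to port, export clearance — exclude.
CIF value = FCA price + origin terminal + freight + insurance = 140925.94 + 383.33 + 3352.82 + 80.17 = 144742.26
Ad valorem component: 144742.26 × 5.9% = 8539.79
Specific component: 16228 × 0.40 = 6491.20
Import duty = 8539.79 + 6491.20 = 15030.99
Buyer bears: origin terminal 383.33 + freight 3352.82 + insurance 80.17 + delivery 802.93 + duty 15030.99 = 19650.24
Landed cost = invoice 140925.94 + 19650.24 = 160576.18

Total landed cost: CNY 160576.18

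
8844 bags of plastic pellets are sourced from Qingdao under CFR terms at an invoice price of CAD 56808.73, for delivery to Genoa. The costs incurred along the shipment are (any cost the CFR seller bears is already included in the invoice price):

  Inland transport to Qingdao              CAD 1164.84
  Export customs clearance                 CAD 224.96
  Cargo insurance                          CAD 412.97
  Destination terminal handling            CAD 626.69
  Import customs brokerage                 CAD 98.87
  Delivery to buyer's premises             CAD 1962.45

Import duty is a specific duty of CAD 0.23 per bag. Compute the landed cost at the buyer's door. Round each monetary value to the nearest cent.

CFR: the seller pays costs through ocean freight to the destination port, but not insurance.
Already in the invoice (seller's account under CFR): inland to port, export clearance — exclude.
CIF value = CFR price + insurance = 56808.73 + 412.97 = 57221.70
Import duty = 8844 × 0.23 = 2034.12
Buyer bears: insurance 412.97 + destination terminal 626.69 + brokerage 98.87 + delivery 1962.45 + duty 2034.12 = 5135.10
Landed cost = invoice 56808.73 + 5135.10 = 61943.83

Total landed cost: CAD 61943.83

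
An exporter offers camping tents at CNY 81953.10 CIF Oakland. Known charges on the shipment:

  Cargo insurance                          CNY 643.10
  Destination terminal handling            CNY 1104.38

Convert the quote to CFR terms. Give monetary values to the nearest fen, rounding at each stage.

CFR price: CNY 81310.00

Not relevant to the conversion: destination terminal — on the buyer under both terms; not part of either seller's price.
From CIF to CFR, the seller no longer bears: insurance.
CFR price = 81953.10 − 643.10 = 81310.00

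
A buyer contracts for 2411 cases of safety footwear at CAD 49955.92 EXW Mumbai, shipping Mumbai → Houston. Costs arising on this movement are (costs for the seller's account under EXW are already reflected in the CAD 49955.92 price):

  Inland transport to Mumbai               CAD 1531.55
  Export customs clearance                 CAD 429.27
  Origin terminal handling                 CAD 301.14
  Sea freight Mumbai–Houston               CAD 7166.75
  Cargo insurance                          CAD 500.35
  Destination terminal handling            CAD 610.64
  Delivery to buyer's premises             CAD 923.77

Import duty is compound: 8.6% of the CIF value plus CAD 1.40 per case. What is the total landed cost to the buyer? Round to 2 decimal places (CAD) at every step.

EXW: the seller makes goods available at their premises; the buyer bears all onward costs.
CIF value = EXW price + inland to port + export clearance + origin terminal + freight + insurance = 49955.92 + 1531.55 + 429.27 + 301.14 + 7166.75 + 500.35 = 59884.98
Ad valorem component: 59884.98 × 8.6% = 5150.11
Specific component: 2411 × 1.40 = 3375.40
Import duty = 5150.11 + 3375.40 = 8525.51
Buyer bears: inland to port 1531.55 + export clearance 429.27 + origin terminal 301.14 + freight 7166.75 + insurance 500.35 + destination terminal 610.64 + delivery 923.77 + duty 8525.51 = 19988.98
Landed cost = invoice 49955.92 + 19988.98 = 69944.90

Total landed cost: CAD 69944.90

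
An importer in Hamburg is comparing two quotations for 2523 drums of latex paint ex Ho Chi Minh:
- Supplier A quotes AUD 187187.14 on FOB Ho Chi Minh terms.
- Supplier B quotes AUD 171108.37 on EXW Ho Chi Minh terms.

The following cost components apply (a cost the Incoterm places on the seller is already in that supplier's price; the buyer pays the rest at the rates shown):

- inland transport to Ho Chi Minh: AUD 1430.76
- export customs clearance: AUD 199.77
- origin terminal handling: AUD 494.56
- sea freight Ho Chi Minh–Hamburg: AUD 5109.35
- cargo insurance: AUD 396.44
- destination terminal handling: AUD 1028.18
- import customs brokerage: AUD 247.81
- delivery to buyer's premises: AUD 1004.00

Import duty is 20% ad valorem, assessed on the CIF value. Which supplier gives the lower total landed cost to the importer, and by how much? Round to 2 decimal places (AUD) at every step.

Supplier B is cheaper by AUD 16744.42

Supplier A (FOB):
CIF value = FOB price + freight + insurance = 187187.14 + 5109.35 + 396.44 = 192692.93
Import duty = 192692.93 × 20% = 38538.59
Buyer bears (A): 5109.35 + 396.44 + 1028.18 + 247.81 + 1004.00 = 7785.78
Landed cost (A) = invoice 187187.14 + 7785.78 + duty 38538.59 = 233511.51
Supplier B (EXW):
CIF value = EXW price + inland to port + export clearance + origin terminal + freight + insurance = 171108.37 + 1430.76 + 199.77 + 494.56 + 5109.35 + 396.44 = 178739.25
Import duty = 178739.25 × 20% = 35747.85
Buyer bears (B): 1430.76 + 199.77 + 494.56 + 5109.35 + 396.44 + 1028.18 + 247.81 + 1004.00 = 9910.87
Landed cost (B) = invoice 171108.37 + 9910.87 + duty 35747.85 = 216767.09
Difference = |233511.51 − 216767.09| = 16744.42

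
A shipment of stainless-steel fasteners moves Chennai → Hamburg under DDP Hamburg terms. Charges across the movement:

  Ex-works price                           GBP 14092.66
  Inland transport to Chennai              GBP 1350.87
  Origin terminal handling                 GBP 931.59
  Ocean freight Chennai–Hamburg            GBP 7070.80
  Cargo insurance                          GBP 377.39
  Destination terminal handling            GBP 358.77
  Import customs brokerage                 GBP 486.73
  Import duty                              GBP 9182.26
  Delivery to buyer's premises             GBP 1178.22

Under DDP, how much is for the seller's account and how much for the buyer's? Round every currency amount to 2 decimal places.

Seller: GBP 35029.29; buyer: GBP 0.00

DDP: the seller bears all costs including import duty.
Seller's account: goods 14092.66 + inland to port 1350.87 + origin terminal 931.59 + freight 7070.80 + insurance 377.39 + destination terminal 358.77 + brokerage 486.73 + duty 9182.26 + delivery 1178.22 = 35029.29
Buyer's account: 0.00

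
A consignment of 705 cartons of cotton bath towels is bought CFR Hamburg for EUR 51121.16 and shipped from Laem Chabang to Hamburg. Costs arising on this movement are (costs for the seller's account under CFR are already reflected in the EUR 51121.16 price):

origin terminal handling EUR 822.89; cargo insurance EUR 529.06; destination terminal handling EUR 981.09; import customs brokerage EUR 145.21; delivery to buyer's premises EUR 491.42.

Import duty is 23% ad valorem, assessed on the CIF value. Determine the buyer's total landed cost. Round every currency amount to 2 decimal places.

CFR: the seller pays costs through ocean freight to the destination port, but not insurance.
Already in the invoice (seller's account under CFR): origin terminal — exclude.
CIF value = CFR price + insurance = 51121.16 + 529.06 = 51650.22
Import duty = 51650.22 × 23% = 11879.55
Buyer bears: insurance 529.06 + destination terminal 981.09 + brokerage 145.21 + delivery 491.42 + duty 11879.55 = 14026.33
Landed cost = invoice 51121.16 + 14026.33 = 65147.49

Total landed cost: EUR 65147.49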